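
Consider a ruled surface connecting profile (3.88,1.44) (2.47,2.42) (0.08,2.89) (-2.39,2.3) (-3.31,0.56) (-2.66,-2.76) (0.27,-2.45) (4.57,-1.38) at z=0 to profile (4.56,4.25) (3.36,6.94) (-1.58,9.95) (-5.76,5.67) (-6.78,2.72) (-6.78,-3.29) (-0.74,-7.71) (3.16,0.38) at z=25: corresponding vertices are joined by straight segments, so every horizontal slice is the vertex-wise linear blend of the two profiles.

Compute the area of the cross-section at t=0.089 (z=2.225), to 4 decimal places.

Cross-section at t=0.089: each vertex is (1-t)·p0[i] + t·p1[i].
  v1: (1-0.089)·(3.88,1.44) + 0.089·(4.56,4.25) = (3.9405,1.6901)
  v2: (1-0.089)·(2.47,2.42) + 0.089·(3.36,6.94) = (2.5492,2.8223)
  v3: (1-0.089)·(0.08,2.89) + 0.089·(-1.58,9.95) = (-0.0677,3.5183)
  v4: (1-0.089)·(-2.39,2.3) + 0.089·(-5.76,5.67) = (-2.6899,2.5999)
  v5: (1-0.089)·(-3.31,0.56) + 0.089·(-6.78,2.72) = (-3.6188,0.7522)
  v6: (1-0.089)·(-2.66,-2.76) + 0.089·(-6.78,-3.29) = (-3.0267,-2.8072)
  v7: (1-0.089)·(0.27,-2.45) + 0.089·(-0.74,-7.71) = (0.1801,-2.9181)
  v8: (1-0.089)·(4.57,-1.38) + 0.089·(3.16,0.38) = (4.4445,-1.2234)
Shoelace sum Σ(x_i·y_{i+1} − x_{i+1}·y_i):
  i=1: 3.9405·2.8223 − 2.5492·1.6901 = +6.8129 (running +6.8129)
  i=2: 2.5492·3.5183 − -0.0677·2.8223 = +9.1602 (running +15.9730)
  i=3: -0.0677·2.5999 − -2.6899·3.5183 = +9.2880 (running +25.2610)
  i=4: -2.6899·0.7522 − -3.6188·2.5999 = +7.3852 (running +32.6462)
  i=5: -3.6188·-2.8072 − -3.0267·0.7522 = +12.4355 (running +45.0817)
  i=6: -3.0267·-2.9181 − 0.1801·-2.8072 = +9.3379 (running +54.4196)
  i=7: 0.1801·-1.2234 − 4.4445·-2.9181 = +12.7494 (running +67.1689)
  i=8: 4.4445·1.6901 − 3.9405·-1.2234 = +12.3323 (running +79.5012)
Area = |Σ|/2 = |79.5012|/2 = 39.7506

Area at t=0.089: 39.7506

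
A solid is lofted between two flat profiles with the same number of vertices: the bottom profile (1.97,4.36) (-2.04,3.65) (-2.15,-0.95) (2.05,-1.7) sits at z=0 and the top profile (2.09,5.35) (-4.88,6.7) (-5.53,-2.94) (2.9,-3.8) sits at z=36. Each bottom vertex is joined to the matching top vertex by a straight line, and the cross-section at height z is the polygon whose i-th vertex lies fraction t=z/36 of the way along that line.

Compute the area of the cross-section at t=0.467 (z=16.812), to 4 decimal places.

Cross-section at t=0.467: each vertex is (1-t)·p0[i] + t·p1[i].
  v1: (1-0.467)·(1.97,4.36) + 0.467·(2.09,5.35) = (2.0260,4.8223)
  v2: (1-0.467)·(-2.04,3.65) + 0.467·(-4.88,6.7) = (-3.3663,5.0743)
  v3: (1-0.467)·(-2.15,-0.95) + 0.467·(-5.53,-2.94) = (-3.7285,-1.8793)
  v4: (1-0.467)·(2.05,-1.7) + 0.467·(2.9,-3.8) = (2.4469,-2.6807)
Shoelace sum Σ(x_i·y_{i+1} − x_{i+1}·y_i):
  i=1: 2.0260·5.0743 − -3.3663·4.8223 = +26.5141 (running +26.5141)
  i=2: -3.3663·-1.8793 − -3.7285·5.0743 = +25.2459 (running +51.7600)
  i=3: -3.7285·-2.6807 − 2.4469·-1.8793 = +14.5935 (running +66.3535)
  i=4: 2.4469·4.8223 − 2.0260·-2.6807 = +17.2312 (running +83.5847)
Area = |Σ|/2 = |83.5847|/2 = 41.7924

Area at t=0.467: 41.7924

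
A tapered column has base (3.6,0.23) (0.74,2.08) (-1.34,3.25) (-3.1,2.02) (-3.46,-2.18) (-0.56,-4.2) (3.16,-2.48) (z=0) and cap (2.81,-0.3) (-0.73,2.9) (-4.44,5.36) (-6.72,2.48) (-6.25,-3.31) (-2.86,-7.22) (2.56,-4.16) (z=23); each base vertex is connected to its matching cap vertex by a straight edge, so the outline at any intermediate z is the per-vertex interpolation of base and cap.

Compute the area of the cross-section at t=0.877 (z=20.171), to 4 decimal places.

Cross-section at t=0.877: each vertex is (1-t)·p0[i] + t·p1[i].
  v1: (1-0.877)·(3.6,0.23) + 0.877·(2.81,-0.3) = (2.9072,-0.2348)
  v2: (1-0.877)·(0.74,2.08) + 0.877·(-0.73,2.9) = (-0.5492,2.7991)
  v3: (1-0.877)·(-1.34,3.25) + 0.877·(-4.44,5.36) = (-4.0587,5.1005)
  v4: (1-0.877)·(-3.1,2.02) + 0.877·(-6.72,2.48) = (-6.2747,2.4234)
  v5: (1-0.877)·(-3.46,-2.18) + 0.877·(-6.25,-3.31) = (-5.9068,-3.1710)
  v6: (1-0.877)·(-0.56,-4.2) + 0.877·(-2.86,-7.22) = (-2.5771,-6.8485)
  v7: (1-0.877)·(3.16,-2.48) + 0.877·(2.56,-4.16) = (2.6338,-3.9534)
Shoelace sum Σ(x_i·y_{i+1} − x_{i+1}·y_i):
  i=1: 2.9072·2.7991 − -0.5492·-0.2348 = +8.0086 (running +8.0086)
  i=2: -0.5492·5.1005 − -4.0587·2.7991 = +8.5597 (running +16.5684)
  i=3: -4.0587·2.4234 − -6.2747·5.1005 = +22.1682 (running +38.7366)
  i=4: -6.2747·-3.1710 − -5.9068·2.4234 = +34.2120 (running +72.9485)
  i=5: -5.9068·-6.8485 − -2.5771·-3.1710 = +32.2812 (running +105.2297)
  i=6: -2.5771·-3.9534 − 2.6338·-6.8485 = +28.2259 (running +133.4556)
  i=7: 2.6338·-0.2348 − 2.9072·-3.9534 = +10.8746 (running +144.3302)
Area = |Σ|/2 = |144.3302|/2 = 72.1651

Area at t=0.877: 72.1651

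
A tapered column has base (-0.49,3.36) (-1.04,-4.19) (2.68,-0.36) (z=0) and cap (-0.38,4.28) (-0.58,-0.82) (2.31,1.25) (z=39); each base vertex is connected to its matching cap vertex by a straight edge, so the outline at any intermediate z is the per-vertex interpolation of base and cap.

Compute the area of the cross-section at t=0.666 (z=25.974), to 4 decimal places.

Area at t=0.666: 8.9511

Cross-section at t=0.666: each vertex is (1-t)·p0[i] + t·p1[i].
  v1: (1-0.666)·(-0.49,3.36) + 0.666·(-0.38,4.28) = (-0.4167,3.9727)
  v2: (1-0.666)·(-1.04,-4.19) + 0.666·(-0.58,-0.82) = (-0.7336,-1.9456)
  v3: (1-0.666)·(2.68,-0.36) + 0.666·(2.31,1.25) = (2.4336,0.7123)
Shoelace sum Σ(x_i·y_{i+1} − x_{i+1}·y_i):
  i=1: -0.4167·-1.9456 − -0.7336·3.9727 = +3.7253 (running +3.7253)
  i=2: -0.7336·0.7123 − 2.4336·-1.9456 = +4.2122 (running +7.9375)
  i=3: 2.4336·3.9727 − -0.4167·0.7123 = +9.9648 (running +17.9023)
Area = |Σ|/2 = |17.9023|/2 = 8.9511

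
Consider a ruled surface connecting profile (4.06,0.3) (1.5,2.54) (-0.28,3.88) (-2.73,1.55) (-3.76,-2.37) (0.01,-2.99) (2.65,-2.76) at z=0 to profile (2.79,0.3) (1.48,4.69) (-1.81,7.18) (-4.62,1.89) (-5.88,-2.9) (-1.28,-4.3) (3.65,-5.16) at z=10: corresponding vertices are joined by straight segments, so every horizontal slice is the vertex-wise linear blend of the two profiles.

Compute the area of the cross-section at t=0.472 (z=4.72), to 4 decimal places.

Area at t=0.472: 51.3749

Cross-section at t=0.472: each vertex is (1-t)·p0[i] + t·p1[i].
  v1: (1-0.472)·(4.06,0.3) + 0.472·(2.79,0.3) = (3.4606,0.3000)
  v2: (1-0.472)·(1.5,2.54) + 0.472·(1.48,4.69) = (1.4906,3.5548)
  v3: (1-0.472)·(-0.28,3.88) + 0.472·(-1.81,7.18) = (-1.0022,5.4376)
  v4: (1-0.472)·(-2.73,1.55) + 0.472·(-4.62,1.89) = (-3.6221,1.7105)
  v5: (1-0.472)·(-3.76,-2.37) + 0.472·(-5.88,-2.9) = (-4.7606,-2.6202)
  v6: (1-0.472)·(0.01,-2.99) + 0.472·(-1.28,-4.3) = (-0.5989,-3.6083)
  v7: (1-0.472)·(2.65,-2.76) + 0.472·(3.65,-5.16) = (3.1220,-3.8928)
Shoelace sum Σ(x_i·y_{i+1} − x_{i+1}·y_i):
  i=1: 3.4606·3.5548 − 1.4906·0.3000 = +11.8544 (running +11.8544)
  i=2: 1.4906·5.4376 − -1.0022·3.5548 = +11.6675 (running +23.5220)
  i=3: -1.0022·1.7105 − -3.6221·5.4376 = +17.9812 (running +41.5032)
  i=4: -3.6221·-2.6202 − -4.7606·1.7105 = +17.6334 (running +59.1366)
  i=5: -4.7606·-3.6083 − -0.5989·-2.6202 = +15.6088 (running +74.7454)
  i=6: -0.5989·-3.8928 − 3.1220·-3.6083 = +13.5965 (running +88.3419)
  i=7: 3.1220·0.3000 − 3.4606·-3.8928 = +14.4079 (running +102.7497)
Area = |Σ|/2 = |102.7497|/2 = 51.3749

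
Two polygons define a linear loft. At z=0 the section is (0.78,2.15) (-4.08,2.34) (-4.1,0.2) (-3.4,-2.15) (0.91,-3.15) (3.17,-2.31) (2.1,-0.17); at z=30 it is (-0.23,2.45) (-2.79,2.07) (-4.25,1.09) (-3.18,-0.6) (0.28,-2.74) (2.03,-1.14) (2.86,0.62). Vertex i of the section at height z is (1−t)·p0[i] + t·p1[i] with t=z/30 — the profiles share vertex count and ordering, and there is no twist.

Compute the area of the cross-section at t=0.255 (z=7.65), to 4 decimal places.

Cross-section at t=0.255: each vertex is (1-t)·p0[i] + t·p1[i].
  v1: (1-0.255)·(0.78,2.15) + 0.255·(-0.23,2.45) = (0.5225,2.2265)
  v2: (1-0.255)·(-4.08,2.34) + 0.255·(-2.79,2.07) = (-3.7511,2.2711)
  v3: (1-0.255)·(-4.1,0.2) + 0.255·(-4.25,1.09) = (-4.1382,0.4270)
  v4: (1-0.255)·(-3.4,-2.15) + 0.255·(-3.18,-0.6) = (-3.3439,-1.7548)
  v5: (1-0.255)·(0.91,-3.15) + 0.255·(0.28,-2.74) = (0.7494,-3.0455)
  v6: (1-0.255)·(3.17,-2.31) + 0.255·(2.03,-1.14) = (2.8793,-2.0116)
  v7: (1-0.255)·(2.1,-0.17) + 0.255·(2.86,0.62) = (2.2938,0.0314)
Shoelace sum Σ(x_i·y_{i+1} − x_{i+1}·y_i):
  i=1: 0.5225·2.2711 − -3.7511·2.2265 = +9.5383 (running +9.5383)
  i=2: -3.7511·0.4270 − -4.1382·2.2711 = +7.7971 (running +17.3354)
  i=3: -4.1382·-1.7548 − -3.3439·0.4270 = +8.6893 (running +26.0246)
  i=4: -3.3439·-3.0455 − 0.7494·-1.7548 = +11.4986 (running +37.5232)
  i=5: 0.7494·-2.0116 − 2.8793·-3.0455 = +7.2613 (running +44.7846)
  i=6: 2.8793·0.0314 − 2.2938·-2.0116 = +4.7049 (running +49.4894)
  i=7: 2.2938·2.2265 − 0.5225·0.0314 = +5.0907 (running +54.5802)
Area = |Σ|/2 = |54.5802|/2 = 27.2901

Area at t=0.255: 27.2901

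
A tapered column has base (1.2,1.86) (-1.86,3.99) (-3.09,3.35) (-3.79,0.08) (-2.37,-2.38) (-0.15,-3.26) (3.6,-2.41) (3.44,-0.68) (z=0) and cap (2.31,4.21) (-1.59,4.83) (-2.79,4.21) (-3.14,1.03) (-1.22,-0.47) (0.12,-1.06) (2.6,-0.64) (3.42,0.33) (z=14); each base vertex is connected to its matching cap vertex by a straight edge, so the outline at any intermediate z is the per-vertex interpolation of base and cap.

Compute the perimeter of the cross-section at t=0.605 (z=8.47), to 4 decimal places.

Cross-section at t=0.605: each vertex is (1-t)·p0[i] + t·p1[i].
  v1: (1-0.605)·(1.2,1.86) + 0.605·(2.31,4.21) = (1.8716,3.2818)
  v2: (1-0.605)·(-1.86,3.99) + 0.605·(-1.59,4.83) = (-1.6966,4.4982)
  v3: (1-0.605)·(-3.09,3.35) + 0.605·(-2.79,4.21) = (-2.9085,3.8703)
  v4: (1-0.605)·(-3.79,0.08) + 0.605·(-3.14,1.03) = (-3.3967,0.6547)
  v5: (1-0.605)·(-2.37,-2.38) + 0.605·(-1.22,-0.47) = (-1.6743,-1.2245)
  v6: (1-0.605)·(-0.15,-3.26) + 0.605·(0.12,-1.06) = (0.0134,-1.9290)
  v7: (1-0.605)·(3.6,-2.41) + 0.605·(2.6,-0.64) = (2.9950,-1.3392)
  v8: (1-0.605)·(3.44,-0.68) + 0.605·(3.42,0.33) = (3.4279,-0.0690)
Perimeter = Σ |v_{i+1} − v_i|:
  edge 1→2: √(-3.5682² + 1.2164²) = 3.7699 (running 3.7699)
  edge 2→3: √(-1.2119² + -0.6279²) = 1.3649 (running 5.1347)
  edge 3→4: √(-0.4882² + -3.2156²) = 3.2524 (running 8.3871)
  edge 4→5: √(1.7225² + -1.8792²) = 2.5492 (running 10.9363)
  edge 5→6: √(1.6876² + -0.7046²) = 1.8288 (running 12.7651)
  edge 6→7: √(2.9817² + 0.5898²) = 3.0394 (running 15.8045)
  edge 7→8: √(0.4329² + 1.2702²) = 1.3419 (running 17.1465)
  edge 8→1: √(-1.5563² + 3.3507²) = 3.6945 (running 20.8410)
Perimeter = 20.8410

Perimeter at t=0.605: 20.8410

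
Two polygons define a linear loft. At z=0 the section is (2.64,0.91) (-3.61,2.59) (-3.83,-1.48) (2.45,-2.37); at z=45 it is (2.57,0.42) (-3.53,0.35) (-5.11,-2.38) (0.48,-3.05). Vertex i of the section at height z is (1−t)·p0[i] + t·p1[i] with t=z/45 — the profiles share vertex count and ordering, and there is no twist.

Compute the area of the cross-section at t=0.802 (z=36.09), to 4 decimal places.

Cross-section at t=0.802: each vertex is (1-t)·p0[i] + t·p1[i].
  v1: (1-0.802)·(2.64,0.91) + 0.802·(2.57,0.42) = (2.5839,0.5170)
  v2: (1-0.802)·(-3.61,2.59) + 0.802·(-3.53,0.35) = (-3.5458,0.7935)
  v3: (1-0.802)·(-3.83,-1.48) + 0.802·(-5.11,-2.38) = (-4.8566,-2.2018)
  v4: (1-0.802)·(2.45,-2.37) + 0.802·(0.48,-3.05) = (0.8701,-2.9154)
Shoelace sum Σ(x_i·y_{i+1} − x_{i+1}·y_i):
  i=1: 2.5839·0.7935 − -3.5458·0.5170 = +3.8836 (running +3.8836)
  i=2: -3.5458·-2.2018 − -4.8566·0.7935 = +11.6610 (running +15.5446)
  i=3: -4.8566·-2.9154 − 0.8701·-2.2018 = +16.0743 (running +31.6189)
  i=4: 0.8701·0.5170 − 2.5839·-2.9154 = +7.9827 (running +39.6017)
Area = |Σ|/2 = |39.6017|/2 = 19.8008

Area at t=0.802: 19.8008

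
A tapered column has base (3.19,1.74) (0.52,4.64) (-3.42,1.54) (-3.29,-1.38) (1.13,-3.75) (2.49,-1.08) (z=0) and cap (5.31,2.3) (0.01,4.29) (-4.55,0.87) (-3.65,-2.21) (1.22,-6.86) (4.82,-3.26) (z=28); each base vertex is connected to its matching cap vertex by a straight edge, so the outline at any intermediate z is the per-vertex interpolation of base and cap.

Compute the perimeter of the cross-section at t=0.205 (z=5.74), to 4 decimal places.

Cross-section at t=0.205: each vertex is (1-t)·p0[i] + t·p1[i].
  v1: (1-0.205)·(3.19,1.74) + 0.205·(5.31,2.3) = (3.6246,1.8548)
  v2: (1-0.205)·(0.52,4.64) + 0.205·(0.01,4.29) = (0.4155,4.5682)
  v3: (1-0.205)·(-3.42,1.54) + 0.205·(-4.55,0.87) = (-3.6517,1.4027)
  v4: (1-0.205)·(-3.29,-1.38) + 0.205·(-3.65,-2.21) = (-3.3638,-1.5501)
  v5: (1-0.205)·(1.13,-3.75) + 0.205·(1.22,-6.86) = (1.1484,-4.3876)
  v6: (1-0.205)·(2.49,-1.08) + 0.205·(4.82,-3.26) = (2.9677,-1.5269)
Perimeter = Σ |v_{i+1} − v_i|:
  edge 1→2: √(-3.2092² + 2.7134²) = 4.2026 (running 4.2026)
  edge 2→3: √(-4.0671² + -3.1656²) = 5.1539 (running 9.3564)
  edge 3→4: √(0.2878² + -2.9528²) = 2.9668 (running 12.3232)
  edge 4→5: √(4.5122² + -2.8374²) = 5.3302 (running 17.6534)
  edge 5→6: √(1.8192² + 2.8607²) = 3.3901 (running 21.0435)
  edge 6→1: √(0.6569² + 3.3817²) = 3.4449 (running 24.4885)
Perimeter = 24.4885

Perimeter at t=0.205: 24.4885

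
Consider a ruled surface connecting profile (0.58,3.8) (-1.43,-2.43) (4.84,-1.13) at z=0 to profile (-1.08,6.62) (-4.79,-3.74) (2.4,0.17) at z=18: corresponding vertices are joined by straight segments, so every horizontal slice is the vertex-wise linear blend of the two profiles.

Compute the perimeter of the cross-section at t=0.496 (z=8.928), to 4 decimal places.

Cross-section at t=0.496: each vertex is (1-t)·p0[i] + t·p1[i].
  v1: (1-0.496)·(0.58,3.8) + 0.496·(-1.08,6.62) = (-0.2434,5.1987)
  v2: (1-0.496)·(-1.43,-2.43) + 0.496·(-4.79,-3.74) = (-3.0966,-3.0798)
  v3: (1-0.496)·(4.84,-1.13) + 0.496·(2.4,0.17) = (3.6298,-0.4852)
Perimeter = Σ |v_{i+1} − v_i|:
  edge 1→2: √(-2.8532² + -8.2785²) = 8.7564 (running 8.7564)
  edge 2→3: √(6.7263² + 2.5946²) = 7.2094 (running 15.9657)
  edge 3→1: √(-3.8731² + 5.6839²) = 6.8781 (running 22.8438)
Perimeter = 22.8438

Perimeter at t=0.496: 22.8438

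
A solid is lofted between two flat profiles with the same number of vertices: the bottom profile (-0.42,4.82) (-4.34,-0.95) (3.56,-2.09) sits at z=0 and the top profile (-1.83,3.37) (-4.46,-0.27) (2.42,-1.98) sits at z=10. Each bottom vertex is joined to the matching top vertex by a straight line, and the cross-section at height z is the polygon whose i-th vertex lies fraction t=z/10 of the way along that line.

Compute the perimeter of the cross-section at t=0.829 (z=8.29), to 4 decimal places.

Cross-section at t=0.829: each vertex is (1-t)·p0[i] + t·p1[i].
  v1: (1-0.829)·(-0.42,4.82) + 0.829·(-1.83,3.37) = (-1.5889,3.6180)
  v2: (1-0.829)·(-4.34,-0.95) + 0.829·(-4.46,-0.27) = (-4.4395,-0.3863)
  v3: (1-0.829)·(3.56,-2.09) + 0.829·(2.42,-1.98) = (2.6149,-1.9988)
Perimeter = Σ |v_{i+1} − v_i|:
  edge 1→2: √(-2.8506² + -4.0042²) = 4.9153 (running 4.9153)
  edge 2→3: √(7.0544² + -1.6125²) = 7.2364 (running 12.1516)
  edge 3→1: √(-4.2038² + 5.6168²) = 7.0157 (running 19.1673)
Perimeter = 19.1673

Perimeter at t=0.829: 19.1673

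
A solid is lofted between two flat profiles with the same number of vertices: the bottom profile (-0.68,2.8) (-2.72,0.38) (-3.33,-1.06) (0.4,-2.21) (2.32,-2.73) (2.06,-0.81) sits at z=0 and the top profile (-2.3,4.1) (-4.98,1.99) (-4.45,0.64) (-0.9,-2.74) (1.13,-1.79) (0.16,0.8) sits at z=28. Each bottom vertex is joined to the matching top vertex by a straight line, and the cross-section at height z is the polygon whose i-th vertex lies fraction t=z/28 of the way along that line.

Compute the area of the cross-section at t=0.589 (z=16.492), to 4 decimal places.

Area at t=0.589: 19.2925

Cross-section at t=0.589: each vertex is (1-t)·p0[i] + t·p1[i].
  v1: (1-0.589)·(-0.68,2.8) + 0.589·(-2.3,4.1) = (-1.6342,3.5657)
  v2: (1-0.589)·(-2.72,0.38) + 0.589·(-4.98,1.99) = (-4.0511,1.3283)
  v3: (1-0.589)·(-3.33,-1.06) + 0.589·(-4.45,0.64) = (-3.9897,-0.0587)
  v4: (1-0.589)·(0.4,-2.21) + 0.589·(-0.9,-2.74) = (-0.3657,-2.5222)
  v5: (1-0.589)·(2.32,-2.73) + 0.589·(1.13,-1.79) = (1.6191,-2.1763)
  v6: (1-0.589)·(2.06,-0.81) + 0.589·(0.16,0.8) = (0.9409,0.1383)
Shoelace sum Σ(x_i·y_{i+1} − x_{i+1}·y_i):
  i=1: -1.6342·1.3283 − -4.0511·3.5657 = +12.2745 (running +12.2745)
  i=2: -4.0511·-0.0587 − -3.9897·1.3283 = +5.5373 (running +17.8117)
  i=3: -3.9897·-2.5222 − -0.3657·-0.0587 = +10.0412 (running +27.8529)
  i=4: -0.3657·-2.1763 − 1.6191·-2.5222 = +4.8795 (running +32.7324)
  i=5: 1.6191·0.1383 − 0.9409·-2.1763 = +2.2716 (running +35.0041)
  i=6: 0.9409·3.5657 − -1.6342·0.1383 = +3.5810 (running +38.5850)
Area = |Σ|/2 = |38.5850|/2 = 19.2925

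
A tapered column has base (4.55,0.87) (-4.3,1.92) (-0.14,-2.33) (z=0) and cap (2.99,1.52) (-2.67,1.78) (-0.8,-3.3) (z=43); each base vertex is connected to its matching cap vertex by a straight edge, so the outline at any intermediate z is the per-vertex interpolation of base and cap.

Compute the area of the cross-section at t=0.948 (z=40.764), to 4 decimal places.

Area at t=0.948: 14.3726

Cross-section at t=0.948: each vertex is (1-t)·p0[i] + t·p1[i].
  v1: (1-0.948)·(4.55,0.87) + 0.948·(2.99,1.52) = (3.0711,1.4862)
  v2: (1-0.948)·(-4.3,1.92) + 0.948·(-2.67,1.78) = (-2.7548,1.7873)
  v3: (1-0.948)·(-0.14,-2.33) + 0.948·(-0.8,-3.3) = (-0.7657,-3.2496)
Shoelace sum Σ(x_i·y_{i+1} − x_{i+1}·y_i):
  i=1: 3.0711·1.7873 − -2.7548·1.4862 = +9.5831 (running +9.5831)
  i=2: -2.7548·-3.2496 − -0.7657·1.7873 = +10.3202 (running +19.9033)
  i=3: -0.7657·1.4862 − 3.0711·-3.2496 = +8.8418 (running +28.7452)
Area = |Σ|/2 = |28.7452|/2 = 14.3726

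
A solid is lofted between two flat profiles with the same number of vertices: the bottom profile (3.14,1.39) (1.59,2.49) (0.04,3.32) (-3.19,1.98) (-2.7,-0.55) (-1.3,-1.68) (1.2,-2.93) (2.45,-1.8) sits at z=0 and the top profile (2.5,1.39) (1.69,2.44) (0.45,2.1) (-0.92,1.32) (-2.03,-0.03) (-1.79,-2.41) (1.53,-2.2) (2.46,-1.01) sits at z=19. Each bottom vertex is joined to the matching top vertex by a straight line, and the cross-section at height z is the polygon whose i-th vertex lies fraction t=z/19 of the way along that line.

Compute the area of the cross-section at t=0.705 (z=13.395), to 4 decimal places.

Cross-section at t=0.705: each vertex is (1-t)·p0[i] + t·p1[i].
  v1: (1-0.705)·(3.14,1.39) + 0.705·(2.5,1.39) = (2.6888,1.3900)
  v2: (1-0.705)·(1.59,2.49) + 0.705·(1.69,2.44) = (1.6605,2.4548)
  v3: (1-0.705)·(0.04,3.32) + 0.705·(0.45,2.1) = (0.3290,2.4599)
  v4: (1-0.705)·(-3.19,1.98) + 0.705·(-0.92,1.32) = (-1.5897,1.5147)
  v5: (1-0.705)·(-2.7,-0.55) + 0.705·(-2.03,-0.03) = (-2.2276,-0.1834)
  v6: (1-0.705)·(-1.3,-1.68) + 0.705·(-1.79,-2.41) = (-1.6454,-2.1947)
  v7: (1-0.705)·(1.2,-2.93) + 0.705·(1.53,-2.2) = (1.4326,-2.4154)
  v8: (1-0.705)·(2.45,-1.8) + 0.705·(2.46,-1.01) = (2.4571,-1.2431)
Shoelace sum Σ(x_i·y_{i+1} − x_{i+1}·y_i):
  i=1: 2.6888·2.4548 − 1.6605·1.3900 = +4.2922 (running +4.2922)
  i=2: 1.6605·2.4599 − 0.3290·2.4548 = +3.2769 (running +7.5692)
  i=3: 0.3290·1.5147 − -1.5897·2.4599 = +4.4088 (running +11.9780)
  i=4: -1.5897·-0.1834 − -2.2276·1.5147 = +3.6658 (running +15.6437)
  i=5: -2.2276·-2.1947 − -1.6454·-0.1834 = +4.5871 (running +20.2309)
  i=6: -1.6454·-2.4154 − 1.4326·-2.1947 = +7.1185 (running +27.3494)
  i=7: 1.4326·-1.2431 − 2.4571·-2.4154 = +4.1538 (running +31.5031)
  i=8: 2.4571·1.3900 − 2.6888·-1.2431 = +6.7576 (running +38.2608)
Area = |Σ|/2 = |38.2608|/2 = 19.1304

Area at t=0.705: 19.1304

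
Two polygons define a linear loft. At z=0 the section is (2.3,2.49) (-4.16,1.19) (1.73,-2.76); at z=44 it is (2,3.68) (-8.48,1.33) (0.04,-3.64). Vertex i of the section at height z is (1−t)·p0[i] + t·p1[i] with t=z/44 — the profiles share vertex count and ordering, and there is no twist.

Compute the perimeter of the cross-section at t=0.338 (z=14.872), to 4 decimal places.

Perimeter at t=0.338: 22.0567

Cross-section at t=0.338: each vertex is (1-t)·p0[i] + t·p1[i].
  v1: (1-0.338)·(2.3,2.49) + 0.338·(2,3.68) = (2.1986,2.8922)
  v2: (1-0.338)·(-4.16,1.19) + 0.338·(-8.48,1.33) = (-5.6202,1.2373)
  v3: (1-0.338)·(1.73,-2.76) + 0.338·(0.04,-3.64) = (1.1588,-3.0574)
Perimeter = Σ |v_{i+1} − v_i|:
  edge 1→2: √(-7.8188² + -1.6549²) = 7.9920 (running 7.9920)
  edge 2→3: √(6.7789² + -4.2948²) = 8.0249 (running 16.0169)
  edge 3→1: √(1.0398² + 5.9497²) = 6.0398 (running 22.0567)
Perimeter = 22.0567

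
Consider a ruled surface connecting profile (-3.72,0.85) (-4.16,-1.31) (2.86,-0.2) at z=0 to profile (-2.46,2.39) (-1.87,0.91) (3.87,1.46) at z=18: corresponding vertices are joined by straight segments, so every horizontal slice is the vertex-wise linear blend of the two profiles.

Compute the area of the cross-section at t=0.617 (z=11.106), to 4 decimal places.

Cross-section at t=0.617: each vertex is (1-t)·p0[i] + t·p1[i].
  v1: (1-0.617)·(-3.72,0.85) + 0.617·(-2.46,2.39) = (-2.9426,1.8002)
  v2: (1-0.617)·(-4.16,-1.31) + 0.617·(-1.87,0.91) = (-2.7471,0.0597)
  v3: (1-0.617)·(2.86,-0.2) + 0.617·(3.87,1.46) = (3.4832,0.8242)
Shoelace sum Σ(x_i·y_{i+1} − x_{i+1}·y_i):
  i=1: -2.9426·0.0597 − -2.7471·1.8002 = +4.7694 (running +4.7694)
  i=2: -2.7471·0.8242 − 3.4832·0.0597 = -2.4723 (running +2.2972)
  i=3: 3.4832·1.8002 − -2.9426·0.8242 = +8.6957 (running +10.9928)
Area = |Σ|/2 = |10.9928|/2 = 5.4964

Area at t=0.617: 5.4964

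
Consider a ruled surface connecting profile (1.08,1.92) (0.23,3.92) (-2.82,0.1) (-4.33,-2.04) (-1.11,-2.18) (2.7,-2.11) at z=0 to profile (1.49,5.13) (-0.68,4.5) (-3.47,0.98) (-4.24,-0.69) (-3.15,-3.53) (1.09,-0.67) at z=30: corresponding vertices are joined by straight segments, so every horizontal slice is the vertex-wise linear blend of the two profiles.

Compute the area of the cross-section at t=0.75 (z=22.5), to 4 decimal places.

Cross-section at t=0.75: each vertex is (1-t)·p0[i] + t·p1[i].
  v1: (1-0.75)·(1.08,1.92) + 0.75·(1.49,5.13) = (1.3875,4.3275)
  v2: (1-0.75)·(0.23,3.92) + 0.75·(-0.68,4.5) = (-0.4525,4.3550)
  v3: (1-0.75)·(-2.82,0.1) + 0.75·(-3.47,0.98) = (-3.3075,0.7600)
  v4: (1-0.75)·(-4.33,-2.04) + 0.75·(-4.24,-0.69) = (-4.2625,-1.0275)
  v5: (1-0.75)·(-1.11,-2.18) + 0.75·(-3.15,-3.53) = (-2.6400,-3.1925)
  v6: (1-0.75)·(2.7,-2.11) + 0.75·(1.09,-0.67) = (1.4925,-1.0300)
Shoelace sum Σ(x_i·y_{i+1} − x_{i+1}·y_i):
  i=1: 1.3875·4.3550 − -0.4525·4.3275 = +8.0008 (running +8.0008)
  i=2: -0.4525·0.7600 − -3.3075·4.3550 = +14.0603 (running +22.0610)
  i=3: -3.3075·-1.0275 − -4.2625·0.7600 = +6.6380 (running +28.6990)
  i=4: -4.2625·-3.1925 − -2.6400·-1.0275 = +10.8954 (running +39.5944)
  i=5: -2.6400·-1.0300 − 1.4925·-3.1925 = +7.4840 (running +47.0784)
  i=6: 1.4925·4.3275 − 1.3875·-1.0300 = +7.8879 (running +54.9663)
Area = |Σ|/2 = |54.9663|/2 = 27.4832

Area at t=0.75: 27.4832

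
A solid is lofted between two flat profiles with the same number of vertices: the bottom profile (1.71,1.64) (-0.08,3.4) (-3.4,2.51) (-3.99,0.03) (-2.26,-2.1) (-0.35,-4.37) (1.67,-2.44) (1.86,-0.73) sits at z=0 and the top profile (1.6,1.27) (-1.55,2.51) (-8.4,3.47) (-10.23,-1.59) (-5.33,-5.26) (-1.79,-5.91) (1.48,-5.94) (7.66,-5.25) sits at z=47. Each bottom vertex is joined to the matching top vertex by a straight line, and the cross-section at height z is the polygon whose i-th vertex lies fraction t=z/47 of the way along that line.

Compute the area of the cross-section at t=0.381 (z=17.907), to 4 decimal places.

Cross-section at t=0.381: each vertex is (1-t)·p0[i] + t·p1[i].
  v1: (1-0.381)·(1.71,1.64) + 0.381·(1.6,1.27) = (1.6681,1.4990)
  v2: (1-0.381)·(-0.08,3.4) + 0.381·(-1.55,2.51) = (-0.6401,3.0609)
  v3: (1-0.381)·(-3.4,2.51) + 0.381·(-8.4,3.47) = (-5.3050,2.8758)
  v4: (1-0.381)·(-3.99,0.03) + 0.381·(-10.23,-1.59) = (-6.3674,-0.5872)
  v5: (1-0.381)·(-2.26,-2.1) + 0.381·(-5.33,-5.26) = (-3.4297,-3.3040)
  v6: (1-0.381)·(-0.35,-4.37) + 0.381·(-1.79,-5.91) = (-0.8986,-4.9567)
  v7: (1-0.381)·(1.67,-2.44) + 0.381·(1.48,-5.94) = (1.5976,-3.7735)
  v8: (1-0.381)·(1.86,-0.73) + 0.381·(7.66,-5.25) = (4.0698,-2.4521)
Shoelace sum Σ(x_i·y_{i+1} − x_{i+1}·y_i):
  i=1: 1.6681·3.0609 − -0.6401·1.4990 = +6.0654 (running +6.0654)
  i=2: -0.6401·2.8758 − -5.3050·3.0609 = +14.3974 (running +20.4628)
  i=3: -5.3050·-0.5872 − -6.3674·2.8758 = +21.4264 (running +41.8892)
  i=4: -6.3674·-3.3040 − -3.4297·-0.5872 = +19.0238 (running +60.9130)
  i=5: -3.4297·-4.9567 − -0.8986·-3.3040 = +14.0309 (running +74.9439)
  i=6: -0.8986·-3.7735 − 1.5976·-4.9567 = +11.3100 (running +86.2539)
  i=7: 1.5976·-2.4521 − 4.0698·-3.7735 = +11.4399 (running +97.6938)
  i=8: 4.0698·1.4990 − 1.6681·-2.4521 = +10.1911 (running +107.8849)
Area = |Σ|/2 = |107.8849|/2 = 53.9424

Area at t=0.381: 53.9424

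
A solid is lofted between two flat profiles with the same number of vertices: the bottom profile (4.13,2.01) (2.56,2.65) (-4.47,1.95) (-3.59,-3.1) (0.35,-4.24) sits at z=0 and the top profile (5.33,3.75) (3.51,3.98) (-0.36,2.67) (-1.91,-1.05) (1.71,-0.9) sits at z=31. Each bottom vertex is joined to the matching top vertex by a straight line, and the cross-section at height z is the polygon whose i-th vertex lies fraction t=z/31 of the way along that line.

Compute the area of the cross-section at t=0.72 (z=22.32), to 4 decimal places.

Area at t=0.72: 24.6240

Cross-section at t=0.72: each vertex is (1-t)·p0[i] + t·p1[i].
  v1: (1-0.72)·(4.13,2.01) + 0.72·(5.33,3.75) = (4.9940,3.2628)
  v2: (1-0.72)·(2.56,2.65) + 0.72·(3.51,3.98) = (3.2440,3.6076)
  v3: (1-0.72)·(-4.47,1.95) + 0.72·(-0.36,2.67) = (-1.5108,2.4684)
  v4: (1-0.72)·(-3.59,-3.1) + 0.72·(-1.91,-1.05) = (-2.3804,-1.6240)
  v5: (1-0.72)·(0.35,-4.24) + 0.72·(1.71,-0.9) = (1.3292,-1.8352)
Shoelace sum Σ(x_i·y_{i+1} − x_{i+1}·y_i):
  i=1: 4.9940·3.6076 − 3.2440·3.2628 = +7.4318 (running +7.4318)
  i=2: 3.2440·2.4684 − -1.5108·3.6076 = +13.4579 (running +20.8897)
  i=3: -1.5108·-1.6240 − -2.3804·2.4684 = +8.3293 (running +29.2190)
  i=4: -2.3804·-1.8352 − 1.3292·-1.6240 = +6.5271 (running +35.7461)
  i=5: 1.3292·3.2628 − 4.9940·-1.8352 = +13.5019 (running +49.2480)
Area = |Σ|/2 = |49.2480|/2 = 24.6240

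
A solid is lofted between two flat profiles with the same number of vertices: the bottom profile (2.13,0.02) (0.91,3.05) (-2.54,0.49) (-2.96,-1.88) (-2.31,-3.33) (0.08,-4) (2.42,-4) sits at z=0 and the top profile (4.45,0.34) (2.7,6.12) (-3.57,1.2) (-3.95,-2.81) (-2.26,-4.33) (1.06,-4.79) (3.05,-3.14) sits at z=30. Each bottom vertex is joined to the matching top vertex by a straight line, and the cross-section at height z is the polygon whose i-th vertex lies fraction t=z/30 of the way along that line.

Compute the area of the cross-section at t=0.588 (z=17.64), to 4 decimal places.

Area at t=0.588: 44.2549

Cross-section at t=0.588: each vertex is (1-t)·p0[i] + t·p1[i].
  v1: (1-0.588)·(2.13,0.02) + 0.588·(4.45,0.34) = (3.4942,0.2082)
  v2: (1-0.588)·(0.91,3.05) + 0.588·(2.7,6.12) = (1.9625,4.8552)
  v3: (1-0.588)·(-2.54,0.49) + 0.588·(-3.57,1.2) = (-3.1456,0.9075)
  v4: (1-0.588)·(-2.96,-1.88) + 0.588·(-3.95,-2.81) = (-3.5421,-2.4268)
  v5: (1-0.588)·(-2.31,-3.33) + 0.588·(-2.26,-4.33) = (-2.2806,-3.9180)
  v6: (1-0.588)·(0.08,-4) + 0.588·(1.06,-4.79) = (0.6562,-4.4645)
  v7: (1-0.588)·(2.42,-4) + 0.588·(3.05,-3.14) = (2.7904,-3.4943)
Shoelace sum Σ(x_i·y_{i+1} − x_{i+1}·y_i):
  i=1: 3.4942·4.8552 − 1.9625·0.2082 = +16.5562 (running +16.5562)
  i=2: 1.9625·0.9075 − -3.1456·4.8552 = +17.0535 (running +33.6097)
  i=3: -3.1456·-2.4268 − -3.5421·0.9075 = +10.8484 (running +44.4581)
  i=4: -3.5421·-3.9180 − -2.2806·-2.4268 = +8.3434 (running +52.8015)
  i=5: -2.2806·-4.4645 − 0.6562·-3.9180 = +12.7529 (running +65.5544)
  i=6: 0.6562·-3.4943 − 2.7904·-4.4645 = +10.1649 (running +75.7193)
  i=7: 2.7904·0.2082 − 3.4942·-3.4943 = +12.7906 (running +88.5098)
Area = |Σ|/2 = |88.5098|/2 = 44.2549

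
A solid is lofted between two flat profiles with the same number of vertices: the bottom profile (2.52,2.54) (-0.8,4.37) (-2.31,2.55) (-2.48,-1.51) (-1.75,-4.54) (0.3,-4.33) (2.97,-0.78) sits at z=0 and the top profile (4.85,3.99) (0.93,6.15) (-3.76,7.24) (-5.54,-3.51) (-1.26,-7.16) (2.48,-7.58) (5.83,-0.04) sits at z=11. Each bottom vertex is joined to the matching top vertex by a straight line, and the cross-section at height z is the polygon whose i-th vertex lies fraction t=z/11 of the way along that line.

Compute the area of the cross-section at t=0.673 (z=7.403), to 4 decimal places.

Cross-section at t=0.673: each vertex is (1-t)·p0[i] + t·p1[i].
  v1: (1-0.673)·(2.52,2.54) + 0.673·(4.85,3.99) = (4.0881,3.5159)
  v2: (1-0.673)·(-0.8,4.37) + 0.673·(0.93,6.15) = (0.3643,5.5679)
  v3: (1-0.673)·(-2.31,2.55) + 0.673·(-3.76,7.24) = (-3.2858,5.7064)
  v4: (1-0.673)·(-2.48,-1.51) + 0.673·(-5.54,-3.51) = (-4.5394,-2.8560)
  v5: (1-0.673)·(-1.75,-4.54) + 0.673·(-1.26,-7.16) = (-1.4202,-6.3033)
  v6: (1-0.673)·(0.3,-4.33) + 0.673·(2.48,-7.58) = (1.7671,-6.5173)
  v7: (1-0.673)·(2.97,-0.78) + 0.673·(5.83,-0.04) = (4.8948,-0.2820)
Shoelace sum Σ(x_i·y_{i+1} − x_{i+1}·y_i):
  i=1: 4.0881·5.5679 − 0.3643·3.5159 = +21.4815 (running +21.4815)
  i=2: 0.3643·5.7064 − -3.2858·5.5679 = +20.3742 (running +41.8556)
  i=3: -3.2858·-2.8560 − -4.5394·5.7064 = +35.2878 (running +77.1434)
  i=4: -4.5394·-6.3033 − -1.4202·-2.8560 = +24.5567 (running +101.7001)
  i=5: -1.4202·-6.5173 − 1.7671·-6.3033 = +20.3947 (running +122.0949)
  i=6: 1.7671·-0.2820 − 4.8948·-6.5173 = +31.4022 (running +153.4971)
  i=7: 4.8948·3.5159 − 4.0881·-0.2820 = +18.3621 (running +171.8591)
Area = |Σ|/2 = |171.8591|/2 = 85.9296

Area at t=0.673: 85.9296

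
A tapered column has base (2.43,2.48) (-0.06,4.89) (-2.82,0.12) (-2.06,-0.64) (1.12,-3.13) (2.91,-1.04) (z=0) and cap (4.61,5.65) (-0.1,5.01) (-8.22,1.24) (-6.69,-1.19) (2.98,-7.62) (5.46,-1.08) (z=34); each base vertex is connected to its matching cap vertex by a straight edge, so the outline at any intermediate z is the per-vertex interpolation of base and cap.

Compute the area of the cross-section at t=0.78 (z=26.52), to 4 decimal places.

Cross-section at t=0.78: each vertex is (1-t)·p0[i] + t·p1[i].
  v1: (1-0.78)·(2.43,2.48) + 0.78·(4.61,5.65) = (4.1304,4.9526)
  v2: (1-0.78)·(-0.06,4.89) + 0.78·(-0.1,5.01) = (-0.0912,4.9836)
  v3: (1-0.78)·(-2.82,0.12) + 0.78·(-8.22,1.24) = (-7.0320,0.9936)
  v4: (1-0.78)·(-2.06,-0.64) + 0.78·(-6.69,-1.19) = (-5.6714,-1.0690)
  v5: (1-0.78)·(1.12,-3.13) + 0.78·(2.98,-7.62) = (2.5708,-6.6322)
  v6: (1-0.78)·(2.91,-1.04) + 0.78·(5.46,-1.08) = (4.8990,-1.0712)
Shoelace sum Σ(x_i·y_{i+1} − x_{i+1}·y_i):
  i=1: 4.1304·4.9836 − -0.0912·4.9526 = +21.0359 (running +21.0359)
  i=2: -0.0912·0.9936 − -7.0320·4.9836 = +34.9541 (running +55.9900)
  i=3: -7.0320·-1.0690 − -5.6714·0.9936 = +13.1523 (running +69.1423)
  i=4: -5.6714·-6.6322 − 2.5708·-1.0690 = +40.3620 (running +109.5044)
  i=5: 2.5708·-1.0712 − 4.8990·-6.6322 = +29.7373 (running +139.2417)
  i=6: 4.8990·4.9526 − 4.1304·-1.0712 = +28.6873 (running +167.9289)
Area = |Σ|/2 = |167.9289|/2 = 83.9645

Area at t=0.78: 83.9645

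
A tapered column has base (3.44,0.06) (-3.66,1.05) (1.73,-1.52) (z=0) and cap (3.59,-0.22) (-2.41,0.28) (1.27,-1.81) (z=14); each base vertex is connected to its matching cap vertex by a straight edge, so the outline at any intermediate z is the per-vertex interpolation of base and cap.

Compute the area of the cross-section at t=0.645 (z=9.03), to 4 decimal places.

Cross-section at t=0.645: each vertex is (1-t)·p0[i] + t·p1[i].
  v1: (1-0.645)·(3.44,0.06) + 0.645·(3.59,-0.22) = (3.5367,-0.1206)
  v2: (1-0.645)·(-3.66,1.05) + 0.645·(-2.41,0.28) = (-2.8537,0.5534)
  v3: (1-0.645)·(1.73,-1.52) + 0.645·(1.27,-1.81) = (1.4333,-1.7071)
Shoelace sum Σ(x_i·y_{i+1} − x_{i+1}·y_i):
  i=1: 3.5367·0.5534 − -2.8537·-0.1206 = +1.6129 (running +1.6129)
  i=2: -2.8537·-1.7071 − 1.4333·0.5534 = +4.0784 (running +5.6913)
  i=3: 1.4333·-0.1206 − 3.5367·-1.7071 = +5.8646 (running +11.5558)
Area = |Σ|/2 = |11.5558|/2 = 5.7779

Area at t=0.645: 5.7779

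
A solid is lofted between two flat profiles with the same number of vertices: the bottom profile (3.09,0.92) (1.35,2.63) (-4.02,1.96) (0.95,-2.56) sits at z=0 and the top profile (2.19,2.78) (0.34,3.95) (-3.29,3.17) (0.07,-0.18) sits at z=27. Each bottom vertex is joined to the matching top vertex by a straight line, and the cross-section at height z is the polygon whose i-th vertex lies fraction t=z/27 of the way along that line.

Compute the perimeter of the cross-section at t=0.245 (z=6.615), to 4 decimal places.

Cross-section at t=0.245: each vertex is (1-t)·p0[i] + t·p1[i].
  v1: (1-0.245)·(3.09,0.92) + 0.245·(2.19,2.78) = (2.8695,1.3757)
  v2: (1-0.245)·(1.35,2.63) + 0.245·(0.34,3.95) = (1.1025,2.9534)
  v3: (1-0.245)·(-4.02,1.96) + 0.245·(-3.29,3.17) = (-3.8411,2.2565)
  v4: (1-0.245)·(0.95,-2.56) + 0.245·(0.07,-0.18) = (0.7344,-1.9769)
Perimeter = Σ |v_{i+1} − v_i|:
  edge 1→2: √(-1.7670² + 1.5777²) = 2.3688 (running 2.3688)
  edge 2→3: √(-4.9437² + -0.6969²) = 4.9926 (running 7.3614)
  edge 3→4: √(4.5755² + -4.2333²) = 6.2335 (running 13.5949)
  edge 4→1: √(2.1351² + 3.3526²) = 3.9747 (running 17.5697)
Perimeter = 17.5697

Perimeter at t=0.245: 17.5697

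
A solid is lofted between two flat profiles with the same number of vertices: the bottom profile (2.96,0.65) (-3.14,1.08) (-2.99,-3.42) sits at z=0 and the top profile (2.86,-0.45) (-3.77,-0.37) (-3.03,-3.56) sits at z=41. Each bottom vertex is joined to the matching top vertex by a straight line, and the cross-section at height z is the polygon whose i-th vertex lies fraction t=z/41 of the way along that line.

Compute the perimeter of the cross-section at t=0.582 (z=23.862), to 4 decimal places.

Cross-section at t=0.582: each vertex is (1-t)·p0[i] + t·p1[i].
  v1: (1-0.582)·(2.96,0.65) + 0.582·(2.86,-0.45) = (2.9018,0.0098)
  v2: (1-0.582)·(-3.14,1.08) + 0.582·(-3.77,-0.37) = (-3.5067,0.2361)
  v3: (1-0.582)·(-2.99,-3.42) + 0.582·(-3.03,-3.56) = (-3.0133,-3.5015)
Perimeter = Σ |v_{i+1} − v_i|:
  edge 1→2: √(-6.4085² + 0.2263²) = 6.4125 (running 6.4125)
  edge 2→3: √(0.4934² + -3.7376²) = 3.7700 (running 10.1825)
  edge 3→1: √(5.9151² + 3.5113²) = 6.8788 (running 17.0612)
Perimeter = 17.0612

Perimeter at t=0.582: 17.0612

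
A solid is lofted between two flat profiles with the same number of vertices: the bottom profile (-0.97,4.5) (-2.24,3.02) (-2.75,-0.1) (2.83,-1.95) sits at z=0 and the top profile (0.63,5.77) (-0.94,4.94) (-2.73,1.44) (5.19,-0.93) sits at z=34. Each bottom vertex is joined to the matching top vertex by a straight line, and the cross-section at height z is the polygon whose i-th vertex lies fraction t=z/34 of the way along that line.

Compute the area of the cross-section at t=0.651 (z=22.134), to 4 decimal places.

Area at t=0.651: 20.5440

Cross-section at t=0.651: each vertex is (1-t)·p0[i] + t·p1[i].
  v1: (1-0.651)·(-0.97,4.5) + 0.651·(0.63,5.77) = (0.0716,5.3268)
  v2: (1-0.651)·(-2.24,3.02) + 0.651·(-0.94,4.94) = (-1.3937,4.2699)
  v3: (1-0.651)·(-2.75,-0.1) + 0.651·(-2.73,1.44) = (-2.7370,0.9025)
  v4: (1-0.651)·(2.83,-1.95) + 0.651·(5.19,-0.93) = (4.3664,-1.2860)
Shoelace sum Σ(x_i·y_{i+1} − x_{i+1}·y_i):
  i=1: 0.0716·4.2699 − -1.3937·5.3268 = +7.7296 (running +7.7296)
  i=2: -1.3937·0.9025 − -2.7370·4.2699 = +10.4288 (running +18.1585)
  i=3: -2.7370·-1.2860 − 4.3664·0.9025 = -0.4211 (running +17.7373)
  i=4: 4.3664·5.3268 − 0.0716·-1.2860 = +23.3507 (running +41.0880)
Area = |Σ|/2 = |41.0880|/2 = 20.5440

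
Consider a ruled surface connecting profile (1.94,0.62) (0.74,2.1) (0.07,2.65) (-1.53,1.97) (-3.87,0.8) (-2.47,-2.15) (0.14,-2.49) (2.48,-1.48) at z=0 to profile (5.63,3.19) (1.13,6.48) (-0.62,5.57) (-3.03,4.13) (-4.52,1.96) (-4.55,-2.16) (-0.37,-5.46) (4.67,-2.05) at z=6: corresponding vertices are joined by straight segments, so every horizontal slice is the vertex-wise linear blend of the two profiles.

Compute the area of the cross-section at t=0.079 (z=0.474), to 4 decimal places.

Cross-section at t=0.079: each vertex is (1-t)·p0[i] + t·p1[i].
  v1: (1-0.079)·(1.94,0.62) + 0.079·(5.63,3.19) = (2.2315,0.8230)
  v2: (1-0.079)·(0.74,2.1) + 0.079·(1.13,6.48) = (0.7708,2.4460)
  v3: (1-0.079)·(0.07,2.65) + 0.079·(-0.62,5.57) = (0.0155,2.8807)
  v4: (1-0.079)·(-1.53,1.97) + 0.079·(-3.03,4.13) = (-1.6485,2.1406)
  v5: (1-0.079)·(-3.87,0.8) + 0.079·(-4.52,1.96) = (-3.9213,0.8916)
  v6: (1-0.079)·(-2.47,-2.15) + 0.079·(-4.55,-2.16) = (-2.6343,-2.1508)
  v7: (1-0.079)·(0.14,-2.49) + 0.079·(-0.37,-5.46) = (0.0997,-2.7246)
  v8: (1-0.079)·(2.48,-1.48) + 0.079·(4.67,-2.05) = (2.6530,-1.5250)
Shoelace sum Σ(x_i·y_{i+1} − x_{i+1}·y_i):
  i=1: 2.2315·2.4460 − 0.7708·0.8230 = +4.8239 (running +4.8239)
  i=2: 0.7708·2.8807 − 0.0155·2.4460 = +2.1826 (running +7.0065)
  i=3: 0.0155·2.1406 − -1.6485·2.8807 = +4.7820 (running +11.7884)
  i=4: -1.6485·0.8916 − -3.9213·2.1406 = +6.9243 (running +18.7128)
  i=5: -3.9213·-2.1508 − -2.6343·0.8916 = +10.7829 (running +29.4956)
  i=6: -2.6343·-2.7246 − 0.0997·-2.1508 = +7.3920 (running +36.8876)
  i=7: 0.0997·-1.5250 − 2.6530·-2.7246 = +7.0764 (running +43.9641)
  i=8: 2.6530·0.8230 − 2.2315·-1.5250 = +5.5866 (running +49.5507)
Area = |Σ|/2 = |49.5507|/2 = 24.7753

Area at t=0.079: 24.7753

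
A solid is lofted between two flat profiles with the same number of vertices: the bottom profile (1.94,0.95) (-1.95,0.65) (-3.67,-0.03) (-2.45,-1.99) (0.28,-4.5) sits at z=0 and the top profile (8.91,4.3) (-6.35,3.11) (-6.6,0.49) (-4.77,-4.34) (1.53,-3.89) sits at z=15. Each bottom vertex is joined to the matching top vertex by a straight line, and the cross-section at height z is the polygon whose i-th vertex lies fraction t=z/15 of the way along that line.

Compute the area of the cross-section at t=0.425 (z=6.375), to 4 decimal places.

Cross-section at t=0.425: each vertex is (1-t)·p0[i] + t·p1[i].
  v1: (1-0.425)·(1.94,0.95) + 0.425·(8.91,4.3) = (4.9023,2.3737)
  v2: (1-0.425)·(-1.95,0.65) + 0.425·(-6.35,3.11) = (-3.8200,1.6955)
  v3: (1-0.425)·(-3.67,-0.03) + 0.425·(-6.6,0.49) = (-4.9152,0.1910)
  v4: (1-0.425)·(-2.45,-1.99) + 0.425·(-4.77,-4.34) = (-3.4360,-2.9887)
  v5: (1-0.425)·(0.28,-4.5) + 0.425·(1.53,-3.89) = (0.8113,-4.2408)
Shoelace sum Σ(x_i·y_{i+1} − x_{i+1}·y_i):
  i=1: 4.9023·1.6955 − -3.8200·2.3737 = +17.3795 (running +17.3795)
  i=2: -3.8200·0.1910 − -4.9152·1.6955 = +7.6042 (running +24.9837)
  i=3: -4.9152·-2.9887 − -3.4360·0.1910 = +15.3467 (running +40.3304)
  i=4: -3.4360·-4.2408 − 0.8113·-2.9887 = +16.9958 (running +57.3262)
  i=5: 0.8113·2.3737 − 4.9023·-4.2408 = +22.7149 (running +80.0412)
Area = |Σ|/2 = |80.0412|/2 = 40.0206

Area at t=0.425: 40.0206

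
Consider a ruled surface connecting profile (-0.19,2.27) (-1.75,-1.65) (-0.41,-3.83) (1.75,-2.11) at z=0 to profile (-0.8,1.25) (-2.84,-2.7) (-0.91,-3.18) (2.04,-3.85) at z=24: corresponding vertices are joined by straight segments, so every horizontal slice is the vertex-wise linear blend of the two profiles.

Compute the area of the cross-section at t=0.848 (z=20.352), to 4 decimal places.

Cross-section at t=0.848: each vertex is (1-t)·p0[i] + t·p1[i].
  v1: (1-0.848)·(-0.19,2.27) + 0.848·(-0.8,1.25) = (-0.7073,1.4050)
  v2: (1-0.848)·(-1.75,-1.65) + 0.848·(-2.84,-2.7) = (-2.6743,-2.5404)
  v3: (1-0.848)·(-0.41,-3.83) + 0.848·(-0.91,-3.18) = (-0.8340,-3.2788)
  v4: (1-0.848)·(1.75,-2.11) + 0.848·(2.04,-3.85) = (1.9959,-3.5855)
Shoelace sum Σ(x_i·y_{i+1} − x_{i+1}·y_i):
  i=1: -0.7073·-2.5404 − -2.6743·1.4050 = +5.5543 (running +5.5543)
  i=2: -2.6743·-3.2788 − -0.8340·-2.5404 = +6.6499 (running +12.2042)
  i=3: -0.8340·-3.5855 − 1.9959·-3.2788 = +9.5345 (running +21.7387)
  i=4: 1.9959·1.4050 − -0.7073·-3.5855 = +0.2684 (running +22.0071)
Area = |Σ|/2 = |22.0071|/2 = 11.0035

Area at t=0.848: 11.0035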